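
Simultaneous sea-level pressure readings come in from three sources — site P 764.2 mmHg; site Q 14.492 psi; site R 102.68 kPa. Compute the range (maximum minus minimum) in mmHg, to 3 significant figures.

site Q: 14.492 psi = 749.453 mmHg.
site R: 102.68 kPa = 770.163 mmHg.
Spread: 770.163 − 749.453 = 20.7 mmHg.

20.7 mmHg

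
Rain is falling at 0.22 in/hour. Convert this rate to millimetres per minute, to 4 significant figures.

0.09313 mm/minute

0.22 in/hour × 25.4 mm/in × 0.0166667 hour/minute = 0.09313 mm/minute.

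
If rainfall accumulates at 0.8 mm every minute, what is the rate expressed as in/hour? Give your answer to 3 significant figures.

0.8 mm/minute × 0.0393701 in/mm × 60 minute/hour = 1.89 in/hour.

1.89 in/hour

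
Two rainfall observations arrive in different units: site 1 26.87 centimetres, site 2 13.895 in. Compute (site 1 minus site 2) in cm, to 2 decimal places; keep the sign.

site 2: 13.895 in = 35.2933 cm.
Difference: 26.8700 − 35.2933 = -8.42 cm.

-8.42 cm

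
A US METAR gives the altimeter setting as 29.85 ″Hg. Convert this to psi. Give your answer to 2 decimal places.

14.66 psi

1 inHg = 0.491154 psi, so 29.85 × 0.491154 = 14.66 psi.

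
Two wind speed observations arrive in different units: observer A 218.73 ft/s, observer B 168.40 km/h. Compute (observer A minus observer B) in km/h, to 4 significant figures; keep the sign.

71.61 km/h

observer A: 218.73 ft/s = 240.0081 km/h.
Difference: 240.0081 − 168.4000 = 71.61 km/h.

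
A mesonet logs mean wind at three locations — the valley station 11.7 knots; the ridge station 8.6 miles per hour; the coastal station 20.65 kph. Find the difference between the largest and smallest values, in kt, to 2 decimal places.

4.23 kt

the ridge station: 8.6 mph = 7.4732 kt.
the coastal station: 20.65 km/h = 11.1501 kt.
Spread: 11.7000 − 7.4732 = 4.23 kt.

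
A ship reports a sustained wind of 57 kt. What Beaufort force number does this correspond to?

Beaufort force 11

57 kt lies in the Beaufort 11 band (violent storm, 56–63 kt).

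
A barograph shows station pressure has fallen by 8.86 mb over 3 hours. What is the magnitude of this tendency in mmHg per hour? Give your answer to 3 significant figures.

8.86 mb / 3 h × 0.750062 mmHg/mb = 2.22 mmHg/h.

2.22 mmHg per hour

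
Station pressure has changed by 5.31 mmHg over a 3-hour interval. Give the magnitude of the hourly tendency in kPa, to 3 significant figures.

5.31 mmHg / 3 h × 0.133322 kPa/mmHg = 0.236 kPa/h.

0.236 kPa per hour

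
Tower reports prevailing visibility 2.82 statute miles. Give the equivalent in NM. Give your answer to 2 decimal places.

1 SM = 0.868976 nmi, so 2.82 × 0.868976 = 2.45 nmi.

2.45 nmi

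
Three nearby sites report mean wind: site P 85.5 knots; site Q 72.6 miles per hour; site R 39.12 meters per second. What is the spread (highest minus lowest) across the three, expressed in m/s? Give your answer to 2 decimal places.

site P: 85.5 kt = 43.9850 m/s.
site Q: 72.6 mph = 32.4551 m/s.
Spread: 43.9850 − 32.4551 = 11.53 m/s.

11.53 m/s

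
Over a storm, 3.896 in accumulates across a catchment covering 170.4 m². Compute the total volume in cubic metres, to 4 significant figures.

Depth: 3.896 in × 25.4 = 98.9584 mm.
1 mm over 1 m² is 1 L, so volume = 98.9584 × 170.4 = 16862.511 L = 16.86 m³.

16.86 cubic metres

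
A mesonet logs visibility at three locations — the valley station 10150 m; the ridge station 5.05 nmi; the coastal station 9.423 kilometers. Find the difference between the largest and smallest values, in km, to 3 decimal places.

0.797 km

the valley station: 10150 m = 10.15000 km.
the ridge station: 5.05 nmi = 9.35260 km.
Spread: 10.15000 − 9.35260 = 0.797 km.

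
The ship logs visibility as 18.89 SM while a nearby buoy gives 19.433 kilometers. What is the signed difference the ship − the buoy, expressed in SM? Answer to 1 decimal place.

the buoy: 19.433 km = 12.075 SM.
Difference: 18.890 − 12.075 = 6.8 SM.

6.8 SM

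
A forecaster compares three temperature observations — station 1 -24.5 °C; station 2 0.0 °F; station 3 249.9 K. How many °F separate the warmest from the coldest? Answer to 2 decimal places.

12.10 °F

station 2: 0.0 °F = -17.778 °C.
station 3: 249.9 K = -23.250 °C.
Spread: (-17.778) − (-24.500) = 6.722 °C = 12.10 °F.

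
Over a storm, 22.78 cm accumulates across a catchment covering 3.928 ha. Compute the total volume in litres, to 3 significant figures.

8950000 litres

Depth: 22.78 cm × 10 = 227.8 mm.
Area: 3.928 ha = 39280 m².
1 mm over 1 m² is 1 L, so volume = 227.8 × 39280 = 8947984 L ≈ 8950000 L.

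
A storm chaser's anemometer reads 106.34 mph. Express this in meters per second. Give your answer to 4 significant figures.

1 mph = 0.44704 m/s, so 106.34 × 0.44704 = 47.54 m/s.

47.54 m/s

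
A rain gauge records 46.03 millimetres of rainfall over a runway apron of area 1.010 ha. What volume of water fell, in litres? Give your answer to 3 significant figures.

Area: 1.010 ha = 10100 m².
1 mm over 1 m² is 1 L, so volume = 46.03 × 10100 = 464903 L ≈ 465000 L.

465000 litres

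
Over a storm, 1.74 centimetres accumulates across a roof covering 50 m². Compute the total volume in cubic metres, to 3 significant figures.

Depth: 1.74 cm × 10 = 17.4 mm.
1 mm over 1 m² is 1 L, so volume = 17.4 × 50 = 870 L = 0.870 m³.

0.870 cubic metres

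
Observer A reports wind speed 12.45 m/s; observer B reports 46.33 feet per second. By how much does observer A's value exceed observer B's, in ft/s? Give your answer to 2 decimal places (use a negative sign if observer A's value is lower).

-5.48 ft/s

observer A: 12.45 m/s = 40.8465 ft/s.
Difference: 40.8465 − 46.3300 = -5.48 ft/s.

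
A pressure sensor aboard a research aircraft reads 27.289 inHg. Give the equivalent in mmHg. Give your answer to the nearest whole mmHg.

693 mmHg

1 inHg = 25.4 mmHg, so 27.289 × 25.4 = 693 mmHg.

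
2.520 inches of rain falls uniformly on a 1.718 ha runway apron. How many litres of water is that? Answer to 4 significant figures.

1100000 litres

Depth: 2.520 in × 25.4 = 64.008 mm.
Area: 1.718 ha = 17180 m².
1 mm over 1 m² is 1 L, so volume = 64.008 × 17180 = 1099657.4 L ≈ 1100000 L.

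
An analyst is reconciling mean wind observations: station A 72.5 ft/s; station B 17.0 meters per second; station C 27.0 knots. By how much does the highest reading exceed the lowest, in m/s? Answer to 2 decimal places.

8.21 m/s

station A: 72.5 ft/s = 22.0980 m/s.
station C: 27.0 kt = 13.8900 m/s.
Spread: 22.0980 − 13.8900 = 8.21 m/s.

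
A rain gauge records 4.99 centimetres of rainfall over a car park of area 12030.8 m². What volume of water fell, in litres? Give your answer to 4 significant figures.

600300 litres

Depth: 4.99 cm × 10 = 49.9 mm.
1 mm over 1 m² is 1 L, so volume = 49.9 × 12030.8 = 600336.92 L ≈ 600300 L.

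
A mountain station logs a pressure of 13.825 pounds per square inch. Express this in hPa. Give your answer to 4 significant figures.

1 psi = 68.9476 hPa, so 13.825 × 68.9476 = 953.2 hPa.

953.2 hPa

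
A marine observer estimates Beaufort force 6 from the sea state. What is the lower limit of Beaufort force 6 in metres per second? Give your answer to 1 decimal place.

10.8 m/s

Beaufort 6 (strong breeze) spans 10.8–13.8 m/s.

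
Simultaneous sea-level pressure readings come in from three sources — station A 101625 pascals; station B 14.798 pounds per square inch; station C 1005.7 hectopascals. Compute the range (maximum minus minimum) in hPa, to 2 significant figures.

station A: 101625 Pa = 1016.25 hPa.
station B: 14.798 psi = 1020.29 hPa.
Spread: 1020.29 − 1005.70 = 15 hPa.

15 hPa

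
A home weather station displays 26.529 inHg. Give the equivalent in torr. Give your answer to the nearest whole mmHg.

1 inHg = 25.4 mmHg, so 26.529 × 25.4 = 674 mmHg.

674 mmHg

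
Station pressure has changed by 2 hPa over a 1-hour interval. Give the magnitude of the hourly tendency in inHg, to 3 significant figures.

0.0591 inHg per hour

2 hPa / 1 h × 0.02953 inHg/hPa = 0.0591 inHg/h.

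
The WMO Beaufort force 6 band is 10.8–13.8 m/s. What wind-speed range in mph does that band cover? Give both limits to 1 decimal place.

24.2 to 30.9 mph

10.8–13.8 m/s × 2.237 = 24.2–30.9 mph.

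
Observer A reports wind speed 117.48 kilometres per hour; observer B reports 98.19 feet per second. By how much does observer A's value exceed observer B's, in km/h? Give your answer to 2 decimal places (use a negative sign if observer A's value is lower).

9.74 km/h

observer B: 98.19 ft/s = 107.7419 km/h.
Difference: 117.4800 − 107.7419 = 9.74 km/h.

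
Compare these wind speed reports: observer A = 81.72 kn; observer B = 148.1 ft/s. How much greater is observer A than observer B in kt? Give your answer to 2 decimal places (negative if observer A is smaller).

-6.03 kt

observer B: 148.1 ft/s = 87.7469 kt.
Difference: 81.7200 − 87.7469 = -6.03 kt.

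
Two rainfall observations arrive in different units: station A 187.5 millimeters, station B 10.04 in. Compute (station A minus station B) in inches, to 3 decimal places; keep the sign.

-2.658 in

station A: 187.5 mm = 7.38189 in.
Difference: 7.38189 − 10.04000 = -2.658 in.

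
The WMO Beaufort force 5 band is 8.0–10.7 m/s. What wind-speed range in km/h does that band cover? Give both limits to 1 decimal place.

8.0–10.7 m/s × 3.6 = 28.8–38.5 km/h.

28.8 to 38.5 km/h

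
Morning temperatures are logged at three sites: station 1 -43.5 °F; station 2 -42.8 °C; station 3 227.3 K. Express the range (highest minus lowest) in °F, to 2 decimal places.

station 1: -43.5 °F = -41.944 °C.
station 3: 227.3 K = -45.850 °C.
Spread: (-41.944) − (-45.850) = 3.906 °C = 7.03 °F.

7.03 °F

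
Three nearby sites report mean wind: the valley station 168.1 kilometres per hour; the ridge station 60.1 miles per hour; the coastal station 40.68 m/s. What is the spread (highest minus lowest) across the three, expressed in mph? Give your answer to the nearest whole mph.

the valley station: 168.1 km/h = 104.45 mph.
the coastal station: 40.68 m/s = 91.00 mph.
Spread: 104.45 − 60.10 = 44 mph.

44 mph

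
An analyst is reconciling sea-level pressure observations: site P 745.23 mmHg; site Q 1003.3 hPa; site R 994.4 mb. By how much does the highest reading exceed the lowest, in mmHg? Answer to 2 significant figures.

site Q: 1003.3 hPa = 752.537 mmHg.
site R: 994.4 mb = 745.861 mmHg.
Spread: 752.537 − 745.230 = 7.3 mmHg.

7.3 mmHg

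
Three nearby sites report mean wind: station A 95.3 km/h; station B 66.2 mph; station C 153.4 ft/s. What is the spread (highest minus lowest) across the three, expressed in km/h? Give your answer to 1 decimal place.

73.0 km/h

station B: 66.2 mph = 106.539 km/h.
station C: 153.4 ft/s = 168.323 km/h.
Spread: 168.323 − 95.300 = 73.0 km/h.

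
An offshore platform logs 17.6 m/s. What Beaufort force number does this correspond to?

17.6 m/s lies in the Beaufort 8 band (gale, 17.2–20.7 m/s).

Beaufort force 8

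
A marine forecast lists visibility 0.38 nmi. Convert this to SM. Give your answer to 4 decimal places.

0.4373 SM

1 nmi = 1.15078 SM, so 0.38 × 1.15078 = 0.4373 SM.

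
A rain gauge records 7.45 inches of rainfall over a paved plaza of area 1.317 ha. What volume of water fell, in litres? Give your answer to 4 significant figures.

Depth: 7.45 in × 25.4 = 189.23 mm.
Area: 1.317 ha = 13170 m².
1 mm over 1 m² is 1 L, so volume = 189.23 × 13170 = 2492159.1 L ≈ 2492000 L.

2492000 litres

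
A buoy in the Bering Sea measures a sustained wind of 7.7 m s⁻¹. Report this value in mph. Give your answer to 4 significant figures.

1 m/s = 2.23694 mph, so 7.7 × 2.23694 = 17.22 mph.

17.22 mph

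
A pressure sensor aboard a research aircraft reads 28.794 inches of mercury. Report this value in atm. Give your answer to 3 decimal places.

1 inHg = 0.0334211 atm, so 28.794 × 0.0334211 = 0.962 atm.

0.962 atm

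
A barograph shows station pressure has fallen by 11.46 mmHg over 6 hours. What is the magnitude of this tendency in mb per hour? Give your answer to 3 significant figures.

11.46 mmHg / 6 h × 1.33322 mb/mmHg = 2.55 mb/h.

2.55 mb per hour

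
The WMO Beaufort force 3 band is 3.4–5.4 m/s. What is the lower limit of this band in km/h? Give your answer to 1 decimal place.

3.4–5.4 m/s × 3.6 = 12.2–19.4 km/h.

12.2 km/h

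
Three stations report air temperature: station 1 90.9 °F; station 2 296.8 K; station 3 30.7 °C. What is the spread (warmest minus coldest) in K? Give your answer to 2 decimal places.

station 1: 90.9 °F = 32.722 °C.
station 2: 296.8 K = 23.650 °C.
Spread: 32.722 − 23.650 = 9.072 °C.

9.07 K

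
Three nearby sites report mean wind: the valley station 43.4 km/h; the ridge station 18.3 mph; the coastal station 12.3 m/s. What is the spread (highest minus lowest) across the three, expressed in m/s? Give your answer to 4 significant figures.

4.119 m/s

the valley station: 43.4 km/h = 12.05556 m/s.
the ridge station: 18.3 mph = 8.18083 m/s.
Spread: 12.30000 − 8.18083 = 4.119 m/s.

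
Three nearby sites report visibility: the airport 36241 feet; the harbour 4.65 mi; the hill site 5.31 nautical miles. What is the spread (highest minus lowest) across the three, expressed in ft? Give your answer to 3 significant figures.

the harbour: 4.65 SM = 24552.00 ft.
the hill site: 5.31 nmi = 32264.17 ft.
Spread: 36241.00 − 24552.00 = 11700 ft.

11700 ft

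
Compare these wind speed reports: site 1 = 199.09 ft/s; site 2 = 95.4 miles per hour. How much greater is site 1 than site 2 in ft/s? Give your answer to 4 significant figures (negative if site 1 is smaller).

59.17 ft/s

site 2: 95.4 mph = 139.9200 ft/s.
Difference: 199.0900 − 139.9200 = 59.17 ft/s.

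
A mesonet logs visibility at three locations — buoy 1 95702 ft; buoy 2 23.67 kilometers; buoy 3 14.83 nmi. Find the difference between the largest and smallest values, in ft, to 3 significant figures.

18000 ft

buoy 2: 23.67 km = 77657.48 ft.
buoy 3: 14.83 nmi = 90108.79 ft.
Spread: 95702.00 − 77657.48 = 18000 ft.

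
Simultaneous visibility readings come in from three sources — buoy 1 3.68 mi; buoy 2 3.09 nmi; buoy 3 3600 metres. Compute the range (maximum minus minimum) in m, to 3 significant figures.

buoy 1: 3.68 SM = 5922.39 m.
buoy 2: 3.09 nmi = 5722.68 m.
Spread: 5922.39 − 3600.00 = 2320 m.

2320 m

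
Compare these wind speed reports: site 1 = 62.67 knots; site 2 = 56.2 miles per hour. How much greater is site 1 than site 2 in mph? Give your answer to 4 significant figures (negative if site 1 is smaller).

15.92 mph

site 1: 62.67 kt = 72.1193 mph.
Difference: 72.1193 − 56.2000 = 15.92 mph.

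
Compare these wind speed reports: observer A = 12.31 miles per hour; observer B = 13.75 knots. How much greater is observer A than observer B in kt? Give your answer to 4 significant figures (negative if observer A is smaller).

-3.053 kt

observer A: 12.31 mph = 10.69710 kt.
Difference: 10.69710 − 13.75000 = -3.053 kt.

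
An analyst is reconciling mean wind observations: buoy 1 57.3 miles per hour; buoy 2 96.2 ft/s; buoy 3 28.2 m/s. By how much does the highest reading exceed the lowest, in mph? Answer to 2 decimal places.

buoy 2: 96.2 ft/s = 65.5909 mph.
buoy 3: 28.2 m/s = 63.0816 mph.
Spread: 65.5909 − 57.3000 = 8.29 mph.

8.29 mph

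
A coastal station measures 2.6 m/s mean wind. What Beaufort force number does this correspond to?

2.6 m/s lies in the Beaufort 2 band (light breeze, 1.6–3.3 m/s).

Beaufort force 2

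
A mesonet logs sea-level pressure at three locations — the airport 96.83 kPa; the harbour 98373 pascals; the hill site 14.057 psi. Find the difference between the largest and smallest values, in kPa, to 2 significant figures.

the harbour: 98373 Pa = 98.373 kPa.
the hill site: 14.057 psi = 96.920 kPa.
Spread: 98.373 − 96.830 = 1.5 kPa.

1.5 kPa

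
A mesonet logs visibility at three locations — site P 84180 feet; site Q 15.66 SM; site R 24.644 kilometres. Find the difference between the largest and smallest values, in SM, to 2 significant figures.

0.63 SM

site P: 84180 ft = 15.9432 SM.
site R: 24.644 km = 15.3131 SM.
Spread: 15.9432 − 15.3131 = 0.63 SM.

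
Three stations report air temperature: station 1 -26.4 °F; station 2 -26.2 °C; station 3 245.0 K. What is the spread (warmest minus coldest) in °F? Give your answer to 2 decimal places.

11.24 °F

station 1: -26.4 °F = -32.444 °C.
station 3: 245.0 K = -28.150 °C.
Spread: (-26.200) − (-32.444) = 6.244 °C = 11.24 °F.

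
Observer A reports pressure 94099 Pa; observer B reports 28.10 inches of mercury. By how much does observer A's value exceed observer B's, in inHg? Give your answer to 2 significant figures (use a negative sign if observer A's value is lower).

observer A: 94099 Pa = 27.7874 inHg.
Difference: 27.7874 − 28.1000 = -0.31 inHg.

-0.31 inHg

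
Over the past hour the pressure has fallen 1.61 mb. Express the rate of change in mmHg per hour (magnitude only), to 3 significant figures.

1.21 mmHg per hour

1.61 mb / 1 h × 0.750062 mmHg/mb = 1.21 mmHg/h.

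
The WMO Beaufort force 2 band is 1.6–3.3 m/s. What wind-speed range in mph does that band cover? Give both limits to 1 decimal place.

1.6–3.3 m/s × 2.237 = 3.6–7.4 mph.

3.6 to 7.4 mph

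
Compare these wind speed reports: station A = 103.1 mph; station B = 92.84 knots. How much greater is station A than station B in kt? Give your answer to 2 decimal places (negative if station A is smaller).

station A: 103.1 mph = 89.5915 kt.
Difference: 89.5915 − 92.8400 = -3.25 kt.

-3.25 kt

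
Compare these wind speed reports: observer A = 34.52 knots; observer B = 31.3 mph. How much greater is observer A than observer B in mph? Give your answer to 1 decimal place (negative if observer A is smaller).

observer A: 34.52 kt = 39.725 mph.
Difference: 39.725 − 31.300 = 8.4 mph.

8.4 mph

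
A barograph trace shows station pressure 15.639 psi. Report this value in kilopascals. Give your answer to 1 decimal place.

1 psi = 6.89476 kPa, so 15.639 × 6.89476 = 107.8 kPa.

107.8 kPa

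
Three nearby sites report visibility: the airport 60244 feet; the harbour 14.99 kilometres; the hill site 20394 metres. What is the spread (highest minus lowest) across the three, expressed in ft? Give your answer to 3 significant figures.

17700 ft

the harbour: 14.99 km = 49179.79 ft.
the hill site: 20394 m = 66909.45 ft.
Spread: 66909.45 − 49179.79 = 17700 ft.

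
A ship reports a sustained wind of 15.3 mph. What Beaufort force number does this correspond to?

15.3 mph = 6.8 m/s, which is Beaufort 4 (moderate breeze, 5.5–7.9 m/s).

Beaufort force 4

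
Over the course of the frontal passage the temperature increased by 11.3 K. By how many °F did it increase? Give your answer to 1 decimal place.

20.3 °F

For a temperature change the 32° offset cancels: Δ°F = 11.3 × 1.8 = 20.3 °F.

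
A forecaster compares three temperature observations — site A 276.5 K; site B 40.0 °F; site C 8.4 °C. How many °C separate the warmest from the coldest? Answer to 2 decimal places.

5.05 °C

site A: 276.5 K = 3.350 °C.
site B: 40.0 °F = 4.444 °C.
Spread: 8.400 − 3.350 = 5.050 °C.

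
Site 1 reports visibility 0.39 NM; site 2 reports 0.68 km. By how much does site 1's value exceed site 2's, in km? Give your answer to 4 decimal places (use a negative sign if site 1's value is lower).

site 1: 0.39 nmi = 0.722280 km.
Difference: 0.722280 − 0.680000 = 0.0423 km.

0.0423 km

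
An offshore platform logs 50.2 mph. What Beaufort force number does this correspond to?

Beaufort force 9

50.2 mph = 22.4 m/s, which is Beaufort 9 (strong gale, 20.8–24.4 m/s).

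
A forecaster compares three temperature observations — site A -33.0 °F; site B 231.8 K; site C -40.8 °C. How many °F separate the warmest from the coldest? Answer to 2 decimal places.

site A: -33.0 °F = -36.111 °C.
site B: 231.8 K = -41.350 °C.
Spread: (-36.111) − (-41.350) = 5.239 °C = 9.43 °F.

9.43 °F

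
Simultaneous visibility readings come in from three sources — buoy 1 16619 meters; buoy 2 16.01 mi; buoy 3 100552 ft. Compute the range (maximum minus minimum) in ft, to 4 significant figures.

buoy 1: 16619 m = 54524.28 ft.
buoy 2: 16.01 SM = 84532.80 ft.
Spread: 100552.00 − 54524.28 = 46030 ft.

46030 ft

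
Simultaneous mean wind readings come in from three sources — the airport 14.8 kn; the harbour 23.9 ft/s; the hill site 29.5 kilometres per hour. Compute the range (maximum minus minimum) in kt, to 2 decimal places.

1.77 kt

the harbour: 23.9 ft/s = 14.1604 kt.
the hill site: 29.5 km/h = 15.9287 kt.
Spread: 15.9287 − 14.1604 = 1.77 kt.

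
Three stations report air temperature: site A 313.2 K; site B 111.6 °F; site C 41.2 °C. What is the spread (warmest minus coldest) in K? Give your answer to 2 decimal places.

site A: 313.2 K = 40.050 °C.
site B: 111.6 °F = 44.222 °C.
Spread: 44.222 − 40.050 = 4.172 °C.

4.17 K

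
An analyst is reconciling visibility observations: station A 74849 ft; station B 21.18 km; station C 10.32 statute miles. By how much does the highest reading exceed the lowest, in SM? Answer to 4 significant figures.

3.856 SM

station A: 74849 ft = 14.17595 SM.
station B: 21.18 km = 13.16064 SM.
Spread: 14.17595 − 10.32000 = 3.856 SM.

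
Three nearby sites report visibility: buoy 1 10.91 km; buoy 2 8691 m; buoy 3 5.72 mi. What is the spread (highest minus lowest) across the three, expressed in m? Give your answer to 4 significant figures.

buoy 1: 10.91 km = 10910.00 m.
buoy 3: 5.72 SM = 9205.45 m.
Spread: 10910.00 − 8691.00 = 2219 m.

2219 m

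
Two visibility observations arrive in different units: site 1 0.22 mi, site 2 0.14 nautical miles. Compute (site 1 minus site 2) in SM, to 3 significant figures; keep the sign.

site 2: 0.14 nmi = 0.161109 SM.
Difference: 0.220000 − 0.161109 = 0.0589 SM.

0.0589 SM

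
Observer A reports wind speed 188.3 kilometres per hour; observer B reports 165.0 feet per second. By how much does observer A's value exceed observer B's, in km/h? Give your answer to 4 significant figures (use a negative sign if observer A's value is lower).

7.249 km/h

observer B: 165.0 ft/s = 181.05120 km/h.
Difference: 188.30000 − 181.05120 = 7.249 km/h.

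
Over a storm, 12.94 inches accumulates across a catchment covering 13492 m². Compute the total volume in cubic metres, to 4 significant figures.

Depth: 12.94 in × 25.4 = 328.676 mm.
1 mm over 1 m² is 1 L, so volume = 328.676 × 13492 = 4434496.6 L = 4434 m³.

4434 cubic metres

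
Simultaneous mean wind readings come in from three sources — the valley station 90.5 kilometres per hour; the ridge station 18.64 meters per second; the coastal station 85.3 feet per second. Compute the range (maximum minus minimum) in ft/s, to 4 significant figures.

the valley station: 90.5 km/h = 82.4767 ft/s.
the ridge station: 18.64 m/s = 61.1549 ft/s.
Spread: 85.3000 − 61.1549 = 24.15 ft/s.

24.15 ft/s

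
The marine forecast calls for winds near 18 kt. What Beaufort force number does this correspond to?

Beaufort force 5

18 kt lies in the Beaufort 5 band (fresh breeze, 17–21 kt).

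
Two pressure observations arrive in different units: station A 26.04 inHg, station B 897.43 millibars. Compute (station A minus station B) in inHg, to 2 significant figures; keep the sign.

station B: 897.43 mb = 26.5011 inHg.
Difference: 26.0400 − 26.5011 = -0.46 inHg.

-0.46 inHg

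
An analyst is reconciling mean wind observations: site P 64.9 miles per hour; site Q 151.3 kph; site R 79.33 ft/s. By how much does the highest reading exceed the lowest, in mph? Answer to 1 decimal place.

39.9 mph

site Q: 151.3 km/h = 94.013 mph.
site R: 79.33 ft/s = 54.089 mph.
Spread: 94.013 − 54.089 = 39.9 mph.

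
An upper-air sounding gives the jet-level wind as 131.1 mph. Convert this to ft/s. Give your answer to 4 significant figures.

192.3 ft/s

1 mph = 1.46667 ft/s, so 131.1 × 1.46667 = 192.3 ft/s.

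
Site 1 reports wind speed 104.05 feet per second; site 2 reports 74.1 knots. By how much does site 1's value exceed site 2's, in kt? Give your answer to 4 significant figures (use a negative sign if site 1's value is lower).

site 1: 104.05 ft/s = 61.6479 kt.
Difference: 61.6479 − 74.1000 = -12.45 kt.

-12.45 kt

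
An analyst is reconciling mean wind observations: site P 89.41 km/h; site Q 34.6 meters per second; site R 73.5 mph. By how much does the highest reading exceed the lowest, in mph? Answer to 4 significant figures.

21.84 mph

site P: 89.41 km/h = 55.5568 mph.
site Q: 34.6 m/s = 77.3980 mph.
Spread: 77.3980 − 55.5568 = 21.84 mph.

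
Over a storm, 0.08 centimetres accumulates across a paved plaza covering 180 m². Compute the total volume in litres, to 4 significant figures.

Depth: 0.08 cm × 10 = 0.8 mm.
1 mm over 1 m² is 1 L, so volume = 0.8 × 180 = 144 L ≈ 144.0 L.

144.0 litres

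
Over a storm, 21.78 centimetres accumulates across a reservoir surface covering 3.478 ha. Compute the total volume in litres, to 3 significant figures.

Depth: 21.78 cm × 10 = 217.8 mm.
Area: 3.478 ha = 34780 m².
1 mm over 1 m² is 1 L, so volume = 217.8 × 34780 = 7575084 L ≈ 7580000 L.

7580000 litres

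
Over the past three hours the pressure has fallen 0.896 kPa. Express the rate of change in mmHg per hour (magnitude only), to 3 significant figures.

0.896 kPa / 3 h × 7.50062 mmHg/kPa = 2.24 mmHg/h.

2.24 mmHg per hour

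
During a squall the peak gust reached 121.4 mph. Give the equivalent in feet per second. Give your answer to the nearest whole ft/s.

1 mph = 1.46667 ft/s, so 121.4 × 1.46667 = 178 ft/s.

178 ft/s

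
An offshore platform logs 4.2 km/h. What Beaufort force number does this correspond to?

4.2 km/h = 1.2 m/s, which is Beaufort 1 (light air, 0.3–1.5 m/s).

Beaufort force 1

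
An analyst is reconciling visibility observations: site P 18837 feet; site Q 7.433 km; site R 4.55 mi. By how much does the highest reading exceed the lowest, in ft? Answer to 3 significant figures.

site Q: 7.433 km = 24386.48 ft.
site R: 4.55 SM = 24024.00 ft.
Spread: 24386.48 − 18837.00 = 5550 ft.

5550 ft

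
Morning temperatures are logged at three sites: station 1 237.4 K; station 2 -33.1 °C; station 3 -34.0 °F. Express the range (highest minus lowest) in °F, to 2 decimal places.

station 1: 237.4 K = -35.750 °C.
station 3: -34.0 °F = -36.667 °C.
Spread: (-33.100) − (-36.667) = 3.567 °C = 6.42 °F.

6.42 °F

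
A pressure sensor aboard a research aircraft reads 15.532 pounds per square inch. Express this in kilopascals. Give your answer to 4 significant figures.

1 psi = 6.89476 kPa, so 15.532 × 6.89476 = 107.1 kPa.

107.1 kPa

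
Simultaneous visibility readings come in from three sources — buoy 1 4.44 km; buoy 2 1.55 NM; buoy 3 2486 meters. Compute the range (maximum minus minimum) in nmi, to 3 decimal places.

buoy 1: 4.44 km = 2.39741 nmi.
buoy 3: 2486 m = 1.34233 nmi.
Spread: 2.39741 − 1.34233 = 1.055 nmi.

1.055 nmi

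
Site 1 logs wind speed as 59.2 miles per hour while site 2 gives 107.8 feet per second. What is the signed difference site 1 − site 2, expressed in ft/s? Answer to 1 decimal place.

site 1: 59.2 mph = 86.827 ft/s.
Difference: 86.827 − 107.800 = -21.0 ft/s.

-21.0 ft/s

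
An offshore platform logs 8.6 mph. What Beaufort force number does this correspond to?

8.6 mph = 3.8 m/s, which is Beaufort 3 (gentle breeze, 3.4–5.4 m/s).

Beaufort force 3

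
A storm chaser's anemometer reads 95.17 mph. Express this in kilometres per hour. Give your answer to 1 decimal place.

153.2 km/h

1 mph = 1.60934 km/h, so 95.17 × 1.60934 = 153.2 km/h.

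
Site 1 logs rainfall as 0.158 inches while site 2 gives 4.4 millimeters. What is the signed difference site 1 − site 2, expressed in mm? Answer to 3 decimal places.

site 1: 0.158 in = 4.01320 mm.
Difference: 4.01320 − 4.40000 = -0.387 mm.

-0.387 mm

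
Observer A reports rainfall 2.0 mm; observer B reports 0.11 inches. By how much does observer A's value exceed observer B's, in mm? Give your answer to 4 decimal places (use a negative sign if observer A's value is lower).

-0.7940 mm

observer B: 0.11 in = 2.794000 mm.
Difference: 2.000000 − 2.794000 = -0.7940 mm.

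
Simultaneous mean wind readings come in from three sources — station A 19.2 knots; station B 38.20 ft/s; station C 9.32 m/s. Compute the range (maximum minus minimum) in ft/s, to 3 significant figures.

7.62 ft/s

station A: 19.2 kt = 32.4059 ft/s.
station C: 9.32 m/s = 30.5774 ft/s.
Spread: 38.2000 − 30.5774 = 7.62 ft/s.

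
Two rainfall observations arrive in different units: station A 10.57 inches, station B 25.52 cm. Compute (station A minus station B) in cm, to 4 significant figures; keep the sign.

station A: 10.57 in = 26.84780 cm.
Difference: 26.84780 − 25.52000 = 1.328 cm.

1.328 cm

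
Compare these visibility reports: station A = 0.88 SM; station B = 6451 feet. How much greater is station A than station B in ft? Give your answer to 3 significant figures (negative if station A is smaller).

station A: 0.88 SM = 4646.40 ft.
Difference: 4646.40 − 6451.00 = -1800 ft.

-1800 ft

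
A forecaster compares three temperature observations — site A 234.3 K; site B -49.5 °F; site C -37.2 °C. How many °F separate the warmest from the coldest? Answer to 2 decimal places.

site A: 234.3 K = -38.850 °C.
site B: -49.5 °F = -45.278 °C.
Spread: (-37.200) − (-45.278) = 8.078 °C = 14.54 °F.

14.54 °F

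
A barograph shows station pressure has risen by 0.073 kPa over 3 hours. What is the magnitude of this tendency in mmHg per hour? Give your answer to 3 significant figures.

0.073 kPa / 3 h × 7.50062 mmHg/kPa = 0.183 mmHg/h.

0.183 mmHg per hour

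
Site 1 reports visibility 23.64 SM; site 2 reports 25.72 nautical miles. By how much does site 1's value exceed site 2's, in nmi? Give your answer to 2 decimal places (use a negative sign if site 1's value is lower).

site 1: 23.64 SM = 20.5426 nmi.
Difference: 20.5426 − 25.7200 = -5.18 nmi.

-5.18 nmi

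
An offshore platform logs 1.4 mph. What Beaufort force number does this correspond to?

1.4 mph = 0.6 m/s, which is Beaufort 1 (light air, 0.3–1.5 m/s).

Beaufort force 1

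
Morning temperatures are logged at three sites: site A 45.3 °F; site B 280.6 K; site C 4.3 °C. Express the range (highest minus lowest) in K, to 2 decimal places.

3.15 K

site A: 45.3 °F = 7.389 °C.
site B: 280.6 K = 7.450 °C.
Spread: 7.450 − 4.300 = 3.150 °C.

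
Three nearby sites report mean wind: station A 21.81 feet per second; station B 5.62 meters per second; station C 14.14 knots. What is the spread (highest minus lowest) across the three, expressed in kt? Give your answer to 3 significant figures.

station A: 21.81 ft/s = 12.9221 kt.
station B: 5.62 m/s = 10.9244 kt.
Spread: 14.1400 − 10.9244 = 3.22 kt.

3.22 kt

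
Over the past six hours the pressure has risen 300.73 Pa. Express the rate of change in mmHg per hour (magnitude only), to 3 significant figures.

300.73 Pa / 6 h × 0.00750062 mmHg/Pa = 0.376 mmHg/h.

0.376 mmHg per hour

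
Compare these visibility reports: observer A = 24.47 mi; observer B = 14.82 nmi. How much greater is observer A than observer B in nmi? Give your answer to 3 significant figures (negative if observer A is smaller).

6.44 nmi

observer A: 24.47 SM = 21.2638 nmi.
Difference: 21.2638 − 14.8200 = 6.44 nmi.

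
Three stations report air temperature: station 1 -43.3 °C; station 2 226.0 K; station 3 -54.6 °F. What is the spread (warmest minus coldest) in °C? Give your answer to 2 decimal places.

4.81 °C

station 2: 226.0 K = -47.150 °C.
station 3: -54.6 °F = -48.111 °C.
Spread: (-43.300) − (-48.111) = 4.811 °C.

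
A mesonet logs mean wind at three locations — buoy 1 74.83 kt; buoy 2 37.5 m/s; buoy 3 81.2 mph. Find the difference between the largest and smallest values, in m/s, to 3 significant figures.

buoy 1: 74.83 kt = 38.4959 m/s.
buoy 3: 81.2 mph = 36.2996 m/s.
Spread: 38.4959 − 36.2996 = 2.20 m/s.

2.20 m/s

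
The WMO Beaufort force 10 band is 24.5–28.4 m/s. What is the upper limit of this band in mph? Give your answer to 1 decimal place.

63.5 mph

24.5–28.4 m/s × 2.237 = 54.8–63.5 mph.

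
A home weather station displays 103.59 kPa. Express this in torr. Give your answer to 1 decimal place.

777.0 mmHg

1 kPa = 7.50062 mmHg, so 103.59 × 7.50062 = 777.0 mmHg.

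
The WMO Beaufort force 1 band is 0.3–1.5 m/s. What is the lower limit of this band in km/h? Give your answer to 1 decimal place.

1.1 km/h

0.3–1.5 m/s × 3.6 = 1.1–5.4 km/h.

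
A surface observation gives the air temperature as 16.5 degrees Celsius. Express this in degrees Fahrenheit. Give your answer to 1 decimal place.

°F = °C × 9/5 + 32 = 16.5 × 1.8 + 32 = 61.7 °F.

61.7 °F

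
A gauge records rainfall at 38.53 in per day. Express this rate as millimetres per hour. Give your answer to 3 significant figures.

40.8 mm/hour

38.53 in/day × 25.4 mm/in × 0.0416667 day/hour = 40.8 mm/hour.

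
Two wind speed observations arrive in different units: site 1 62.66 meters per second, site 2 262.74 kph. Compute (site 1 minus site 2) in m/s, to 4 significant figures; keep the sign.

-10.32 m/s

site 2: 262.74 km/h = 72.9833 m/s.
Difference: 62.6600 − 72.9833 = -10.32 m/s.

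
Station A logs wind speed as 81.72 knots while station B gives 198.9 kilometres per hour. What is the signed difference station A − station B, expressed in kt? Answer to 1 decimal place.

-25.7 kt

station B: 198.9 km/h = 107.397 kt.
Difference: 81.720 − 107.397 = -25.7 kt.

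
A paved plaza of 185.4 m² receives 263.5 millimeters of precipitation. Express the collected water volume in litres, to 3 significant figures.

1 mm over 1 m² is 1 L, so volume = 263.5 × 185.4 = 48852.9 L ≈ 48900 L.

48900 litres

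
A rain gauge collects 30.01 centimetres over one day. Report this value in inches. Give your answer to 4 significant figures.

11.81 in

1 cm = 0.393701 in, so 30.01 × 0.393701 = 11.81 in.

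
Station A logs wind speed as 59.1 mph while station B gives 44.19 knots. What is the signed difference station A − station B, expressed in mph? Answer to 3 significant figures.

8.25 mph

station B: 44.19 kt = 50.8529 mph.
Difference: 59.1000 − 50.8529 = 8.25 mph.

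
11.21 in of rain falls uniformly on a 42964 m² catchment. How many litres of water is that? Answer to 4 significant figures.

12230000 litres

Depth: 11.21 in × 25.4 = 284.734 mm.
1 mm over 1 m² is 1 L, so volume = 284.734 × 42964 = 12233312 L ≈ 12230000 L.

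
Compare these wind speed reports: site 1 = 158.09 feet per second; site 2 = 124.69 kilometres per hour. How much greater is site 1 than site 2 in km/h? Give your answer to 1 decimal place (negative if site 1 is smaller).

48.8 km/h

site 1: 158.09 ft/s = 173.469 km/h.
Difference: 173.469 − 124.690 = 48.8 km/h.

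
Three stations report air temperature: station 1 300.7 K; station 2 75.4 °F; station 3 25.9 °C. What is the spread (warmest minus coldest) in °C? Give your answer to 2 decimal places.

station 1: 300.7 K = 27.550 °C.
station 2: 75.4 °F = 24.111 °C.
Spread: 27.550 − 24.111 = 3.439 °C.

3.44 °C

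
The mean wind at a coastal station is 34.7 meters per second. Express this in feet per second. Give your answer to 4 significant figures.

1 m/s = 3.28084 ft/s, so 34.7 × 3.28084 = 113.8 ft/s.

113.8 ft/s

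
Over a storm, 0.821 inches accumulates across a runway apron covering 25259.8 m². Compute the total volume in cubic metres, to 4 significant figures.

526.8 cubic metres

Depth: 0.821 in × 25.4 = 20.8534 mm.
1 mm over 1 m² is 1 L, so volume = 20.8534 × 25259.8 = 526752.71 L = 526.8 m³.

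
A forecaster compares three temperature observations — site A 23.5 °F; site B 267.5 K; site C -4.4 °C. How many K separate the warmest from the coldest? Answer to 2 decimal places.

site A: 23.5 °F = -4.722 °C.
site B: 267.5 K = -5.650 °C.
Spread: (-4.400) − (-5.650) = 1.250 °C.

1.25 K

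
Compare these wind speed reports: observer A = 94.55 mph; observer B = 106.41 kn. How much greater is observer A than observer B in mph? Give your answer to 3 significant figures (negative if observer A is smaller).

observer B: 106.41 kt = 122.454 mph.
Difference: 94.550 − 122.454 = -27.9 mph.

-27.9 mph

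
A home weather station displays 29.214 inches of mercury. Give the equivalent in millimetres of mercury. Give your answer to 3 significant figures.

742 mmHg

1 inHg = 25.4 mmHg, so 29.214 × 25.4 = 742 mmHg.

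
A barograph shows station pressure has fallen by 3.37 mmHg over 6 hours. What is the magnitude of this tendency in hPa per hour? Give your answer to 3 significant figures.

3.37 mmHg / 6 h × 1.33322 hPa/mmHg = 0.749 hPa/h.

0.749 hPa per hour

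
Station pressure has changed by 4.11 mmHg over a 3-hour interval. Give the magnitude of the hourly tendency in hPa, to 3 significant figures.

4.11 mmHg / 3 h × 1.33322 hPa/mmHg = 1.83 hPa/h.

1.83 hPa per hour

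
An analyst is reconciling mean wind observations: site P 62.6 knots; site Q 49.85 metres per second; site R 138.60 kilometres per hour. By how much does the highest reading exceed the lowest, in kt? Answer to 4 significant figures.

34.30 kt

site Q: 49.85 m/s = 96.9006 kt.
site R: 138.60 km/h = 74.8380 kt.
Spread: 96.9006 − 62.6000 = 34.30 kt.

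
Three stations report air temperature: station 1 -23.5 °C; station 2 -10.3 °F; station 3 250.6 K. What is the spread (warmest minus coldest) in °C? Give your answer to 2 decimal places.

station 2: -10.3 °F = -23.500 °C.
station 3: 250.6 K = -22.550 °C.
Spread: (-22.550) − (-23.500) = 0.950 °C.

0.95 °C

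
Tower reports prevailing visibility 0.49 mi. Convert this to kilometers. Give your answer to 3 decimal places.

1 SM = 1.60934 km, so 0.49 × 1.60934 = 0.789 km.

0.789 km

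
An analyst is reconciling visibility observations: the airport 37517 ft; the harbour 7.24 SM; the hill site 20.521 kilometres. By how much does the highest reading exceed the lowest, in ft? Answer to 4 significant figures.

29810 ft

the harbour: 7.24 SM = 38227.20 ft.
the hill site: 20.521 km = 67326.12 ft.
Spread: 67326.12 − 37517.00 = 29810 ft.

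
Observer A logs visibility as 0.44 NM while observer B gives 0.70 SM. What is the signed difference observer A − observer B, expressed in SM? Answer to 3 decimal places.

observer A: 0.44 nmi = 0.50634 SM.
Difference: 0.50634 − 0.70000 = -0.194 SM.

-0.194 SM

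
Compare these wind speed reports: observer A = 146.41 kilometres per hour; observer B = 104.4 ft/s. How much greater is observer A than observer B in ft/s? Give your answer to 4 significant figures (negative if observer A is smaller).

29.03 ft/s

observer A: 146.41 km/h = 133.4299 ft/s.
Difference: 133.4299 − 104.4000 = 29.03 ft/s.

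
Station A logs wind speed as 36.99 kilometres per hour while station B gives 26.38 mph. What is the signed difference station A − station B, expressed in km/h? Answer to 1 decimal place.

-5.5 km/h

station B: 26.38 mph = 42.454 km/h.
Difference: 36.990 − 42.454 = -5.5 km/h.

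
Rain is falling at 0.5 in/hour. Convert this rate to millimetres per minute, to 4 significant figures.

0.2117 mm/minute

0.5 in/hour × 25.4 mm/in × 0.0166667 hour/minute = 0.2117 mm/minute.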